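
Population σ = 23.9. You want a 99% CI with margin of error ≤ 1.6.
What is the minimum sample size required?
n ≥ 1481

For margin E ≤ 1.6:
n ≥ (z* · σ / E)²
n ≥ (2.576 · 23.9 / 1.6)²
n ≥ 1480.63

Minimum n = 1481 (rounding up)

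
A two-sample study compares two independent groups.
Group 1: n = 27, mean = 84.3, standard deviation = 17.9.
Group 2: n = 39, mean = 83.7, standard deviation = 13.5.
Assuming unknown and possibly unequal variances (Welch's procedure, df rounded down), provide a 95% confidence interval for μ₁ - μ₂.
(-7.59, 8.79)

Difference: x̄₁ - x̄₂ = 0.60
SE = √(s₁²/n₁ + s₂²/n₂) = √(17.9²/27 + 13.5²/39) = 4.0670
df = 45.66 → 45 (Welch–Satterthwaite, rounded down)
t* = 2.014

CI: 0.60 ± 2.014 · 4.0670 = 0.60 ± 8.19 = (-7.59, 8.79)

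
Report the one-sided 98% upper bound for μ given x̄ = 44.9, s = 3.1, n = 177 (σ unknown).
μ ≤ 45.38

Upper bound (one-sided):
t* = 2.069 (one-sided for 98%)
Upper bound = x̄ + t* · s/√n = 44.9 + 2.069 · 3.1/√177 = 45.38

We are 98% confident that μ ≤ 45.38.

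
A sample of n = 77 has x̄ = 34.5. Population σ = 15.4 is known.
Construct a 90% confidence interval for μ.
(31.61, 37.39)

z-interval (σ known):
z* = 1.645 for 90% confidence

Margin of error = z* · σ/√n = 1.645 · 15.4/√77 = 2.89

CI: (34.5 - 2.89, 34.5 + 2.89) = (31.61, 37.39)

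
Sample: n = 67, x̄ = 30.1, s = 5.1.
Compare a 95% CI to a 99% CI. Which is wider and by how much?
99% CI is wider by 0.81

df = 66
95% CI: t* = 1.997, (28.86, 31.34), width = 2 · t* · s/√n = 2.49
99% CI: t* = 2.652, (28.45, 31.75), width = 2 · t* · s/√n = 3.30

The 99% CI is wider by 3.30 - 2.49 = 0.81.
Higher confidence requires a wider interval.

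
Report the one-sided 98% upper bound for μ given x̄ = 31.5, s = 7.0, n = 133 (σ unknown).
μ ≤ 32.76

Upper bound (one-sided):
t* = 2.074 (one-sided for 98%)
Upper bound = x̄ + t* · s/√n = 31.5 + 2.074 · 7.0/√133 = 32.76

We are 98% confident that μ ≤ 32.76.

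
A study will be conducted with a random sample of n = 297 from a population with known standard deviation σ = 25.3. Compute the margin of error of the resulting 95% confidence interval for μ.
Margin of error = 2.88

Margin of error = z* · σ/√n
= 1.960 · 25.3/√297
= 1.960 · 25.3/17.2337
= 2.88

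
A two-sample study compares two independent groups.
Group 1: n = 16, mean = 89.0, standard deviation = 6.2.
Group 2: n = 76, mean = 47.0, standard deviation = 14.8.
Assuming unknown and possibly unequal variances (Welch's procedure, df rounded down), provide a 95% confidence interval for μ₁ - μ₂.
(37.40, 46.60)

Difference: x̄₁ - x̄₂ = 42.00
SE = √(s₁²/n₁ + s₂²/n₂) = √(6.2²/16 + 14.8²/76) = 2.2988
df = 56.36 → 56 (Welch–Satterthwaite, rounded down)
t* = 2.003

CI: 42.00 ± 2.003 · 2.2988 = 42.00 ± 4.60 = (37.40, 46.60)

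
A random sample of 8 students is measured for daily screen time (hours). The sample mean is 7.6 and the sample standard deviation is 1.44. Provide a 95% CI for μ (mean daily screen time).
(6.40, 8.80)

t-interval (σ unknown):
df = n - 1 = 7
t* = 2.365 for 95% confidence

Margin of error = t* · s/√n = 2.365 · 1.44/√8 = 1.20

CI: (6.40, 8.80)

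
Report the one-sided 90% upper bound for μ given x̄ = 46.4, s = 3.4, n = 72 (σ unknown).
μ ≤ 46.92

Upper bound (one-sided):
t* = 1.294 (one-sided for 90%)
Upper bound = x̄ + t* · s/√n = 46.4 + 1.294 · 3.4/√72 = 46.92

We are 90% confident that μ ≤ 46.92.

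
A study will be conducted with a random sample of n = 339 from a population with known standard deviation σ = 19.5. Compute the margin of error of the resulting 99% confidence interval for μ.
Margin of error = 2.73

Margin of error = z* · σ/√n
= 2.576 · 19.5/√339
= 2.576 · 19.5/18.4120
= 2.73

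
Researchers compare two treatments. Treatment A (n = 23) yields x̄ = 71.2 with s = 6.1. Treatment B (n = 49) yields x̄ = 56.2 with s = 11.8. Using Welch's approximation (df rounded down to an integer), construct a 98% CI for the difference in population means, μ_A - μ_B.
(9.97, 20.03)

Difference: x̄₁ - x̄₂ = 15.00
SE = √(s₁²/n₁ + s₂²/n₂) = √(6.1²/23 + 11.8²/49) = 2.1117
df = 69.24 → 69 (Welch–Satterthwaite, rounded down)
t* = 2.382

CI: 15.00 ± 2.382 · 2.1117 = 15.00 ± 5.03 = (9.97, 20.03)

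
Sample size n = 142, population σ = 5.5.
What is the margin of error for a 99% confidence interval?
Margin of error = 1.19

Margin of error = z* · σ/√n
= 2.576 · 5.5/√142
= 2.576 · 5.5/11.9164
= 1.19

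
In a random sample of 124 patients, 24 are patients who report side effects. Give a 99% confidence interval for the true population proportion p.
(0.102, 0.285)

Proportion CI:
p̂ = 24/124 = 0.19355
SE = √(p̂(1-p̂)/n) = √(0.19355 · 0.80645 / 124) = 0.03548

z* = 2.576
Margin = z* · SE = 2.576 · 0.03548 = 0.0914

CI: 0.19355 ± 0.0914 = (0.102, 0.285)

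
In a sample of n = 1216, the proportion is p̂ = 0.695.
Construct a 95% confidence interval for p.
(0.669, 0.721)

Proportion CI:
SE = √(p̂(1-p̂)/n) = √(0.695 · 0.305 / 1216) = 0.01320

z* = 1.960
Margin = z* · SE = 1.960 · 0.01320 = 0.0259

CI: 0.695 ± 0.0259 = (0.669, 0.721)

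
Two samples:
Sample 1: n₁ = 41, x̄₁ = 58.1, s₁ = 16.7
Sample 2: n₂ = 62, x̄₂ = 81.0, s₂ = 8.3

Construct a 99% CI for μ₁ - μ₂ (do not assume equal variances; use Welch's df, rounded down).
(-30.42, -15.38)

Difference: x̄₁ - x̄₂ = -22.90
SE = √(s₁²/n₁ + s₂²/n₂) = √(16.7²/41 + 8.3²/62) = 2.8131
df = 53.20 → 53 (Welch–Satterthwaite, rounded down)
t* = 2.672

CI: -22.90 ± 2.672 · 2.8131 = -22.90 ± 7.52 = (-30.42, -15.38)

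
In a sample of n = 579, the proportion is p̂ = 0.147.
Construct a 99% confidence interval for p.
(0.109, 0.185)

Proportion CI:
SE = √(p̂(1-p̂)/n) = √(0.147 · 0.853 / 579) = 0.01472

z* = 2.576
Margin = z* · SE = 2.576 · 0.01472 = 0.0379

CI: 0.147 ± 0.0379 = (0.109, 0.185)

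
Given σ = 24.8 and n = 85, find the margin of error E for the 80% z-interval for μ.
Margin of error = 3.45

Margin of error = z* · σ/√n
= 1.282 · 24.8/√85
= 1.282 · 24.8/9.2195
= 3.45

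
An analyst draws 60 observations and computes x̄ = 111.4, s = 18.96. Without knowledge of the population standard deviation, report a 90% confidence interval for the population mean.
(107.31, 115.49)

t-interval (σ unknown):
df = n - 1 = 59
t* = 1.671 for 90% confidence

Margin of error = t* · s/√n = 1.671 · 18.96/√60 = 4.09

CI: (107.31, 115.49)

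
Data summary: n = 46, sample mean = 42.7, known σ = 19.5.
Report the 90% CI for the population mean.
(37.97, 47.43)

z-interval (σ known):
z* = 1.645 for 90% confidence

Margin of error = z* · σ/√n = 1.645 · 19.5/√46 = 4.73

CI: (42.7 - 4.73, 42.7 + 4.73) = (37.97, 47.43)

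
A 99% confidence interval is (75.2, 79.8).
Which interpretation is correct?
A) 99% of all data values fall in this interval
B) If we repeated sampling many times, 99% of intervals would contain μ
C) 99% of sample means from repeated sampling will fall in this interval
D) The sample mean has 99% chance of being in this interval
B

A) Wrong — a CI is about the parameter μ, not individual data values.
B) Correct — this is the frequentist long-run coverage interpretation.
C) Wrong — coverage applies to intervals containing μ, not to future x̄ values.
D) Wrong — x̄ is observed and sits in the interval by construction.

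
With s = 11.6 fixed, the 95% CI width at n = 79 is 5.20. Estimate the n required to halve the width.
n ≈ 316

CI width ∝ 1/√n
To reduce width by factor 2, need √n to grow by 2 → need 2² = 4 times as many samples.

Current: n = 79, width = 5.20
New: n = 316, width ≈ 2.57

Width reduced by factor of 5.20/2.57 = 2.02.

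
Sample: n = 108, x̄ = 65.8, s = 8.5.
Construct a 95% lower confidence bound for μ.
μ ≥ 64.44

Lower bound (one-sided):
t* = 1.659 (one-sided for 95%)
Lower bound = x̄ - t* · s/√n = 65.8 - 1.659 · 8.5/√108 = 64.44

We are 95% confident that μ ≥ 64.44.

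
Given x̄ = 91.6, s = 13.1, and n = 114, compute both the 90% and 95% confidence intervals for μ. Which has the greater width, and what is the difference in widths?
95% CI is wider by 0.79

df = 113
90% CI: t* = 1.658, (89.57, 93.63), width = 2 · t* · s/√n = 4.07
95% CI: t* = 1.981, (89.17, 94.03), width = 2 · t* · s/√n = 4.86

The 95% CI is wider by 4.86 - 4.07 = 0.79.
Higher confidence requires a wider interval.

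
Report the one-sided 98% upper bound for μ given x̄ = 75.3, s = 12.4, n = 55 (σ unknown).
μ ≤ 78.82

Upper bound (one-sided):
t* = 2.105 (one-sided for 98%)
Upper bound = x̄ + t* · s/√n = 75.3 + 2.105 · 12.4/√55 = 78.82

We are 98% confident that μ ≤ 78.82.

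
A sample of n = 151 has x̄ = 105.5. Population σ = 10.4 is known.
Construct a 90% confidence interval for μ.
(104.11, 106.89)

z-interval (σ known):
z* = 1.645 for 90% confidence

Margin of error = z* · σ/√n = 1.645 · 10.4/√151 = 1.39

CI: (105.5 - 1.39, 105.5 + 1.39) = (104.11, 106.89)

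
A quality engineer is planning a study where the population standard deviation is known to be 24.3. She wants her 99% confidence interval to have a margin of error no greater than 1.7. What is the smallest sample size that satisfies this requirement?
n ≥ 1356

For margin E ≤ 1.7:
n ≥ (z* · σ / E)²
n ≥ (2.576 · 24.3 / 1.7)²
n ≥ 1355.83

Minimum n = 1356 (rounding up)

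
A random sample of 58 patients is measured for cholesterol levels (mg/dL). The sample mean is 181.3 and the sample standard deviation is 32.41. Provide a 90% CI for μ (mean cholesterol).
(174.18, 188.42)

t-interval (σ unknown):
df = n - 1 = 57
t* = 1.672 for 90% confidence

Margin of error = t* · s/√n = 1.672 · 32.41/√58 = 7.12

CI: (174.18, 188.42)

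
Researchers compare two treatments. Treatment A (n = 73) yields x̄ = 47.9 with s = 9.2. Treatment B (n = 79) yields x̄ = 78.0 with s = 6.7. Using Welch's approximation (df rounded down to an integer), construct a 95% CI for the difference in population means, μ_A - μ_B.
(-32.70, -27.50)

Difference: x̄₁ - x̄₂ = -30.10
SE = √(s₁²/n₁ + s₂²/n₂) = √(9.2²/73 + 6.7²/79) = 1.3144
df = 130.85 → 130 (Welch–Satterthwaite, rounded down)
t* = 1.978

CI: -30.10 ± 1.978 · 1.3144 = -30.10 ± 2.60 = (-32.70, -27.50)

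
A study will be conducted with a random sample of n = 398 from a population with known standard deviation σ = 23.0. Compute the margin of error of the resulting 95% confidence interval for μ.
Margin of error = 2.26

Margin of error = z* · σ/√n
= 1.960 · 23.0/√398
= 1.960 · 23.0/19.9499
= 2.26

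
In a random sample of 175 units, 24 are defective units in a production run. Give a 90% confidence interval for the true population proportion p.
(0.094, 0.180)

Proportion CI:
p̂ = 24/175 = 0.13714
SE = √(p̂(1-p̂)/n) = √(0.13714 · 0.86286 / 175) = 0.02600

z* = 1.645
Margin = z* · SE = 1.645 · 0.02600 = 0.0428

CI: 0.13714 ± 0.0428 = (0.094, 0.180)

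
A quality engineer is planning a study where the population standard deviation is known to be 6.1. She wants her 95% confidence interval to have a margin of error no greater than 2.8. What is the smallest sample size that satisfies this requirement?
n ≥ 19

For margin E ≤ 2.8:
n ≥ (z* · σ / E)²
n ≥ (1.960 · 6.1 / 2.8)²
n ≥ 18.23

Minimum n = 19 (rounding up)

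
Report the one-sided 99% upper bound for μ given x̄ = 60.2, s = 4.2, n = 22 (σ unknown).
μ ≤ 62.45

Upper bound (one-sided):
t* = 2.518 (one-sided for 99%)
Upper bound = x̄ + t* · s/√n = 60.2 + 2.518 · 4.2/√22 = 62.45

We are 99% confident that μ ≤ 62.45.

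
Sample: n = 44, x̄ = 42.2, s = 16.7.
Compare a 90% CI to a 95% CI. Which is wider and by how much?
95% CI is wider by 1.70

df = 43
90% CI: t* = 1.681, (37.97, 46.43), width = 2 · t* · s/√n = 8.46
95% CI: t* = 2.017, (37.12, 47.28), width = 2 · t* · s/√n = 10.16

The 95% CI is wider by 10.16 - 8.46 = 1.70.
Higher confidence requires a wider interval.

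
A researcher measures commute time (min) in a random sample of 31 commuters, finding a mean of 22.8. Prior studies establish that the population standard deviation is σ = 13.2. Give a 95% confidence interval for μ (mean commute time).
(18.15, 27.45)

z-interval (σ known):
z* = 1.960 for 95% confidence

Margin of error = z* · σ/√n = 1.960 · 13.2/√31 = 4.65

CI: (22.8 - 4.65, 22.8 + 4.65) = (18.15, 27.45)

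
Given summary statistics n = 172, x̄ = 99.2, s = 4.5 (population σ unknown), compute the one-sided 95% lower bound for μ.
μ ≥ 98.63

Lower bound (one-sided):
t* = 1.654 (one-sided for 95%)
Lower bound = x̄ - t* · s/√n = 99.2 - 1.654 · 4.5/√172 = 98.63

We are 95% confident that μ ≥ 98.63.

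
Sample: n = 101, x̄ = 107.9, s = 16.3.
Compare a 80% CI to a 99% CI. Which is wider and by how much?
99% CI is wider by 4.34

df = 100
80% CI: t* = 1.290, (105.81, 109.99), width = 2 · t* · s/√n = 4.18
99% CI: t* = 2.626, (103.64, 112.16), width = 2 · t* · s/√n = 8.52

The 99% CI is wider by 8.52 - 4.18 = 4.34.
Higher confidence requires a wider interval.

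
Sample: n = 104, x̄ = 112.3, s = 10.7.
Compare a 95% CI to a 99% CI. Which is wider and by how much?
99% CI is wider by 1.35

df = 103
95% CI: t* = 1.983, (110.22, 114.38), width = 2 · t* · s/√n = 4.16
99% CI: t* = 2.624, (109.55, 115.05), width = 2 · t* · s/√n = 5.51

The 99% CI is wider by 5.51 - 4.16 = 1.35.
Higher confidence requires a wider interval.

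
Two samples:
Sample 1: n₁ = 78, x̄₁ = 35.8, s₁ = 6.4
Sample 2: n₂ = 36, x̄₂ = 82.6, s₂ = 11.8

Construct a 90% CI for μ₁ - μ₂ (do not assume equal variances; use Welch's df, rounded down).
(-50.32, -43.28)

Difference: x̄₁ - x̄₂ = -46.80
SE = √(s₁²/n₁ + s₂²/n₂) = √(6.4²/78 + 11.8²/36) = 2.0959
df = 44.77 → 44 (Welch–Satterthwaite, rounded down)
t* = 1.680

CI: -46.80 ± 1.680 · 2.0959 = -46.80 ± 3.52 = (-50.32, -43.28)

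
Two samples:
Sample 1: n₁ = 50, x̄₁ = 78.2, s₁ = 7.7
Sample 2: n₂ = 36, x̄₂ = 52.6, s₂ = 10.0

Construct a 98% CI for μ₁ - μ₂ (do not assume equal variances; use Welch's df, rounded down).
(20.85, 30.35)

Difference: x̄₁ - x̄₂ = 25.60
SE = √(s₁²/n₁ + s₂²/n₂) = √(7.7²/50 + 10.0²/36) = 1.9909
df = 63.05 → 63 (Welch–Satterthwaite, rounded down)
t* = 2.387

CI: 25.60 ± 2.387 · 1.9909 = 25.60 ± 4.75 = (20.85, 30.35)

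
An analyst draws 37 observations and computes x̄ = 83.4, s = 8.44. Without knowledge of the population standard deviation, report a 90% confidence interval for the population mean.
(81.06, 85.74)

t-interval (σ unknown):
df = n - 1 = 36
t* = 1.688 for 90% confidence

Margin of error = t* · s/√n = 1.688 · 8.44/√37 = 2.34

CI: (81.06, 85.74)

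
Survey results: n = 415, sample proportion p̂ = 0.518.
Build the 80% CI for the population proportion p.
(0.487, 0.549)

Proportion CI:
SE = √(p̂(1-p̂)/n) = √(0.518 · 0.482 / 415) = 0.02453

z* = 1.282
Margin = z* · SE = 1.282 · 0.02453 = 0.0314

CI: 0.518 ± 0.0314 = (0.487, 0.549)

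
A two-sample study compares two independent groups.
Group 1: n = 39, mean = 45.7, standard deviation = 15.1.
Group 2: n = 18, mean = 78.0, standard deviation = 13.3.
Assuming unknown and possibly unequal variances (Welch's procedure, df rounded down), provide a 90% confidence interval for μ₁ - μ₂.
(-38.98, -25.62)

Difference: x̄₁ - x̄₂ = -32.30
SE = √(s₁²/n₁ + s₂²/n₂) = √(15.1²/39 + 13.3²/18) = 3.9590
df = 37.33 → 37 (Welch–Satterthwaite, rounded down)
t* = 1.687

CI: -32.30 ± 1.687 · 3.9590 = -32.30 ± 6.68 = (-38.98, -25.62)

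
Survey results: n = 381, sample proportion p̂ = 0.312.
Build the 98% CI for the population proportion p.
(0.257, 0.367)

Proportion CI:
SE = √(p̂(1-p̂)/n) = √(0.312 · 0.688 / 381) = 0.02374

z* = 2.326
Margin = z* · SE = 2.326 · 0.02374 = 0.0552

CI: 0.312 ± 0.0552 = (0.257, 0.367)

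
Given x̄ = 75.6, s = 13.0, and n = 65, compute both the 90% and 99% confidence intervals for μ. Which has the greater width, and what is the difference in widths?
99% CI is wider by 3.18

df = 64
90% CI: t* = 1.669, (72.91, 78.29), width = 2 · t* · s/√n = 5.38
99% CI: t* = 2.655, (71.32, 79.88), width = 2 · t* · s/√n = 8.56

The 99% CI is wider by 8.56 - 5.38 = 3.18.
Higher confidence requires a wider interval.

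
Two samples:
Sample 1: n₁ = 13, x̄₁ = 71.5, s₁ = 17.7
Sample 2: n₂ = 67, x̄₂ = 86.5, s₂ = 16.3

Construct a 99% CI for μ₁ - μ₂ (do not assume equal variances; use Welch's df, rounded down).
(-30.47, 0.47)

Difference: x̄₁ - x̄₂ = -15.00
SE = √(s₁²/n₁ + s₂²/n₂) = √(17.7²/13 + 16.3²/67) = 5.2976
df = 16.19 → 16 (Welch–Satterthwaite, rounded down)
t* = 2.921

CI: -15.00 ± 2.921 · 5.2976 = -15.00 ± 15.47 = (-30.47, 0.47)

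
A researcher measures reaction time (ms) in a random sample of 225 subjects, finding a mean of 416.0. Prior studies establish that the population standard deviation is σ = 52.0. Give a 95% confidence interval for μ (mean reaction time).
(409.21, 422.79)

z-interval (σ known):
z* = 1.960 for 95% confidence

Margin of error = z* · σ/√n = 1.960 · 52.0/√225 = 6.79

CI: (416.0 - 6.79, 416.0 + 6.79) = (409.21, 422.79)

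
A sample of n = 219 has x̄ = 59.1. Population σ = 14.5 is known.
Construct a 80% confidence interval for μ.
(57.84, 60.36)

z-interval (σ known):
z* = 1.282 for 80% confidence

Margin of error = z* · σ/√n = 1.282 · 14.5/√219 = 1.26

CI: (59.1 - 1.26, 59.1 + 1.26) = (57.84, 60.36)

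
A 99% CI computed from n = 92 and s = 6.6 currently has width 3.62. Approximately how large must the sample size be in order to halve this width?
n ≈ 368

CI width ∝ 1/√n
To reduce width by factor 2, need √n to grow by 2 → need 2² = 4 times as many samples.

Current: n = 92, width = 3.62
New: n = 368, width ≈ 1.78

Width reduced by factor of 3.62/1.78 = 2.03.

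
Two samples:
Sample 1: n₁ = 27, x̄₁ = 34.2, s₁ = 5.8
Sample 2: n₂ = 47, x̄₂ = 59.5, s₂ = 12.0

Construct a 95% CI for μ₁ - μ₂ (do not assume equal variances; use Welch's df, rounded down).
(-29.44, -21.16)

Difference: x̄₁ - x̄₂ = -25.30
SE = √(s₁²/n₁ + s₂²/n₂) = √(5.8²/27 + 12.0²/47) = 2.0760
df = 70.42 → 70 (Welch–Satterthwaite, rounded down)
t* = 1.994

CI: -25.30 ± 1.994 · 2.0760 = -25.30 ± 4.14 = (-29.44, -21.16)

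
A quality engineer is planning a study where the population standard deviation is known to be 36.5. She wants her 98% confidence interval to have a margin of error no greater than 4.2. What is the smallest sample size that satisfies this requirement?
n ≥ 409

For margin E ≤ 4.2:
n ≥ (z* · σ / E)²
n ≥ (2.326 · 36.5 / 4.2)²
n ≥ 408.61

Minimum n = 409 (rounding up)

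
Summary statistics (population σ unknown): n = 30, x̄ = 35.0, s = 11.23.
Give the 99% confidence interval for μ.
(29.35, 40.65)

t-interval (σ unknown):
df = n - 1 = 29
t* = 2.756 for 99% confidence

Margin of error = t* · s/√n = 2.756 · 11.23/√30 = 5.65

CI: (29.35, 40.65)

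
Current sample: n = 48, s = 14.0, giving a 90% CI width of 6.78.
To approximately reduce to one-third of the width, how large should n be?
n ≈ 432

CI width ∝ 1/√n
To reduce width by factor 3, need √n to grow by 3 → need 3² = 9 times as many samples.

Current: n = 48, width = 6.78
New: n = 432, width ≈ 2.22

Width reduced by factor of 6.78/2.22 = 3.05.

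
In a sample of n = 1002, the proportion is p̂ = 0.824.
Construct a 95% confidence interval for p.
(0.800, 0.848)

Proportion CI:
SE = √(p̂(1-p̂)/n) = √(0.824 · 0.176 / 1002) = 0.01203

z* = 1.960
Margin = z* · SE = 1.960 · 0.01203 = 0.0236

CI: 0.824 ± 0.0236 = (0.800, 0.848)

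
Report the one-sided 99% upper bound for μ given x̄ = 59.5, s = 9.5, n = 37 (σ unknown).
μ ≤ 63.30

Upper bound (one-sided):
t* = 2.434 (one-sided for 99%)
Upper bound = x̄ + t* · s/√n = 59.5 + 2.434 · 9.5/√37 = 63.30

We are 99% confident that μ ≤ 63.30.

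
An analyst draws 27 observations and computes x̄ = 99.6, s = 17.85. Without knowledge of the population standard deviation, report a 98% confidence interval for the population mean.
(91.08, 108.12)

t-interval (σ unknown):
df = n - 1 = 26
t* = 2.479 for 98% confidence

Margin of error = t* · s/√n = 2.479 · 17.85/√27 = 8.52

CI: (91.08, 108.12)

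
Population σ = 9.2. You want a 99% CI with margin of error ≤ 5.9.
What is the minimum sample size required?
n ≥ 17

For margin E ≤ 5.9:
n ≥ (z* · σ / E)²
n ≥ (2.576 · 9.2 / 5.9)²
n ≥ 16.13

Minimum n = 17 (rounding up)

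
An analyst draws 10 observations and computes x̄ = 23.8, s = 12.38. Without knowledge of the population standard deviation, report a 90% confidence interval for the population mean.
(16.62, 30.98)

t-interval (σ unknown):
df = n - 1 = 9
t* = 1.833 for 90% confidence

Margin of error = t* · s/√n = 1.833 · 12.38/√10 = 7.18

CI: (16.62, 30.98)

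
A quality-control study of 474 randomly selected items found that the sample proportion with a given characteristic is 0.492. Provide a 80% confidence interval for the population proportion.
(0.463, 0.521)

Proportion CI:
SE = √(p̂(1-p̂)/n) = √(0.492 · 0.508 / 474) = 0.02296

z* = 1.282
Margin = z* · SE = 1.282 · 0.02296 = 0.0294

CI: 0.492 ± 0.0294 = (0.463, 0.521)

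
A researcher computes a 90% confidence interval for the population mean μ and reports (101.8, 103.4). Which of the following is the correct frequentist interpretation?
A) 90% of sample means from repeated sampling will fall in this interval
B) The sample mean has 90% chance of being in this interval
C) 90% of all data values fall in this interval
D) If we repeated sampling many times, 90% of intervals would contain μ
D

A) Wrong — coverage applies to intervals containing μ, not to future x̄ values.
B) Wrong — x̄ is observed and sits in the interval by construction.
C) Wrong — a CI is about the parameter μ, not individual data values.
D) Correct — this is the frequentist long-run coverage interpretation.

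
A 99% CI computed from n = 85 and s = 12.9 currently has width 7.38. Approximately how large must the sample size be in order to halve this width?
n ≈ 340

CI width ∝ 1/√n
To reduce width by factor 2, need √n to grow by 2 → need 2² = 4 times as many samples.

Current: n = 85, width = 7.38
New: n = 340, width ≈ 3.62

Width reduced by factor of 7.38/3.62 = 2.04.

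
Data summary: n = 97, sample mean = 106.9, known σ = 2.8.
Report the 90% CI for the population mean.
(106.43, 107.37)

z-interval (σ known):
z* = 1.645 for 90% confidence

Margin of error = z* · σ/√n = 1.645 · 2.8/√97 = 0.47

CI: (106.9 - 0.47, 106.9 + 0.47) = (106.43, 107.37)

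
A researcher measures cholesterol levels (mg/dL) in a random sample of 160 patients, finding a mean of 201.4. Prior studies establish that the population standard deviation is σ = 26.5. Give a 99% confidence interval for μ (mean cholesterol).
(196.00, 206.80)

z-interval (σ known):
z* = 2.576 for 99% confidence

Margin of error = z* · σ/√n = 2.576 · 26.5/√160 = 5.40

CI: (201.4 - 5.40, 201.4 + 5.40) = (196.00, 206.80)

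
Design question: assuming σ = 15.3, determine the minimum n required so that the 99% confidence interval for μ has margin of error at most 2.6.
n ≥ 230

For margin E ≤ 2.6:
n ≥ (z* · σ / E)²
n ≥ (2.576 · 15.3 / 2.6)²
n ≥ 229.79

Minimum n = 230 (rounding up)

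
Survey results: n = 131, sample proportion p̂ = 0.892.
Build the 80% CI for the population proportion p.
(0.857, 0.927)

Proportion CI:
SE = √(p̂(1-p̂)/n) = √(0.892 · 0.108 / 131) = 0.02712

z* = 1.282
Margin = z* · SE = 1.282 · 0.02712 = 0.0348

CI: 0.892 ± 0.0348 = (0.857, 0.927)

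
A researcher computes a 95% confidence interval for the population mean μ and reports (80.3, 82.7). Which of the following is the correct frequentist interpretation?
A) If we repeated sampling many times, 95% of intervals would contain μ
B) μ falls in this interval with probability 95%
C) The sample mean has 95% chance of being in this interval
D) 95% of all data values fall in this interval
A

A) Correct — this is the frequentist long-run coverage interpretation.
B) Wrong — μ is fixed; the randomness lives in the interval, not in μ.
C) Wrong — x̄ is observed and sits in the interval by construction.
D) Wrong — a CI is about the parameter μ, not individual data values.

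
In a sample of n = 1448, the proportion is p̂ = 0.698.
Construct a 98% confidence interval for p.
(0.670, 0.726)

Proportion CI:
SE = √(p̂(1-p̂)/n) = √(0.698 · 0.302 / 1448) = 0.01207

z* = 2.326
Margin = z* · SE = 2.326 · 0.01207 = 0.0281

CI: 0.698 ± 0.0281 = (0.670, 0.726)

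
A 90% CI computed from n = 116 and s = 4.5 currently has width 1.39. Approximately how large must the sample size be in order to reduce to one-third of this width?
n ≈ 1044

CI width ∝ 1/√n
To reduce width by factor 3, need √n to grow by 3 → need 3² = 9 times as many samples.

Current: n = 116, width = 1.39
New: n = 1044, width ≈ 0.46

Width reduced by factor of 1.39/0.46 = 3.02.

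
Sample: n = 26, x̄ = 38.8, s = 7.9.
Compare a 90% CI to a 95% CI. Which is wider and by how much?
95% CI is wider by 1.09

df = 25
90% CI: t* = 1.708, (36.15, 41.45), width = 2 · t* · s/√n = 5.29
95% CI: t* = 2.060, (35.61, 41.99), width = 2 · t* · s/√n = 6.38

The 95% CI is wider by 6.38 - 5.29 = 1.09.
Higher confidence requires a wider interval.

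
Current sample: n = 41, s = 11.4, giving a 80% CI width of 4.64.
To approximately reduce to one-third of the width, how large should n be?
n ≈ 369

CI width ∝ 1/√n
To reduce width by factor 3, need √n to grow by 3 → need 3² = 9 times as many samples.

Current: n = 41, width = 4.64
New: n = 369, width ≈ 1.52

Width reduced by factor of 4.64/1.52 = 3.05.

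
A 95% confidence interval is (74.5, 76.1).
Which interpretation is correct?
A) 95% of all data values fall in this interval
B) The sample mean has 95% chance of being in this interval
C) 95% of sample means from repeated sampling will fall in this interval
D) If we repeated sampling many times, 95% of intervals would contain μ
D

A) Wrong — a CI is about the parameter μ, not individual data values.
B) Wrong — x̄ is observed and sits in the interval by construction.
C) Wrong — coverage applies to intervals containing μ, not to future x̄ values.
D) Correct — this is the frequentist long-run coverage interpretation.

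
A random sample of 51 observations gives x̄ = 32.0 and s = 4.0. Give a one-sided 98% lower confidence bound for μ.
μ ≥ 30.82

Lower bound (one-sided):
t* = 2.109 (one-sided for 98%)
Lower bound = x̄ - t* · s/√n = 32.0 - 2.109 · 4.0/√51 = 30.82

We are 98% confident that μ ≥ 30.82.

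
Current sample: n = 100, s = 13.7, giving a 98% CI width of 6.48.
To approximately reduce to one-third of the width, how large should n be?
n ≈ 900

CI width ∝ 1/√n
To reduce width by factor 3, need √n to grow by 3 → need 3² = 9 times as many samples.

Current: n = 100, width = 6.48
New: n = 900, width ≈ 2.13

Width reduced by factor of 6.48/2.13 = 3.04.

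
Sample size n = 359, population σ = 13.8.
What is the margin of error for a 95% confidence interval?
Margin of error = 1.43

Margin of error = z* · σ/√n
= 1.960 · 13.8/√359
= 1.960 · 13.8/18.9473
= 1.43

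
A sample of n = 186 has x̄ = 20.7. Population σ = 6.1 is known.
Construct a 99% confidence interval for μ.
(19.55, 21.85)

z-interval (σ known):
z* = 2.576 for 99% confidence

Margin of error = z* · σ/√n = 2.576 · 6.1/√186 = 1.15

CI: (20.7 - 1.15, 20.7 + 1.15) = (19.55, 21.85)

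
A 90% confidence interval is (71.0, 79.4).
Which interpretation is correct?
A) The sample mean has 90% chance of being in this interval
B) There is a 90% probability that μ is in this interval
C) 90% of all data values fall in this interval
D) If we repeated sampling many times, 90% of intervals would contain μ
D

A) Wrong — x̄ is observed and sits in the interval by construction.
B) Wrong — μ is fixed; the randomness lives in the interval, not in μ.
C) Wrong — a CI is about the parameter μ, not individual data values.
D) Correct — this is the frequentist long-run coverage interpretation.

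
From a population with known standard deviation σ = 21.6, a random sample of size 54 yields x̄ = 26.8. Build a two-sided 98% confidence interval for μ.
(19.96, 33.64)

z-interval (σ known):
z* = 2.326 for 98% confidence

Margin of error = z* · σ/√n = 2.326 · 21.6/√54 = 6.84

CI: (26.8 - 6.84, 26.8 + 6.84) = (19.96, 33.64)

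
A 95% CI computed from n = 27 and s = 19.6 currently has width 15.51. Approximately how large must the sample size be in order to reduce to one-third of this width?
n ≈ 243

CI width ∝ 1/√n
To reduce width by factor 3, need √n to grow by 3 → need 3² = 9 times as many samples.

Current: n = 27, width = 15.51
New: n = 243, width ≈ 4.95

Width reduced by factor of 15.51/4.95 = 3.13.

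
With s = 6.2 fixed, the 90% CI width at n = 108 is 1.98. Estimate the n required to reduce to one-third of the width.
n ≈ 972

CI width ∝ 1/√n
To reduce width by factor 3, need √n to grow by 3 → need 3² = 9 times as many samples.

Current: n = 108, width = 1.98
New: n = 972, width ≈ 0.65

Width reduced by factor of 1.98/0.65 = 3.05.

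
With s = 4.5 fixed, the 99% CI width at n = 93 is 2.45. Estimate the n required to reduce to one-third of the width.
n ≈ 837

CI width ∝ 1/√n
To reduce width by factor 3, need √n to grow by 3 → need 3² = 9 times as many samples.

Current: n = 93, width = 2.45
New: n = 837, width ≈ 0.80

Width reduced by factor of 2.45/0.80 = 3.06.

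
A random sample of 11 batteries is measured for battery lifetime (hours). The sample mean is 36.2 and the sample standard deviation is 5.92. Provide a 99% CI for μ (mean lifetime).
(30.54, 41.86)

t-interval (σ unknown):
df = n - 1 = 10
t* = 3.169 for 99% confidence

Margin of error = t* · s/√n = 3.169 · 5.92/√11 = 5.66

CI: (30.54, 41.86)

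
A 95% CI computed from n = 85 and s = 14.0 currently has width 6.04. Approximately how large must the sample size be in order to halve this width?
n ≈ 340

CI width ∝ 1/√n
To reduce width by factor 2, need √n to grow by 2 → need 2² = 4 times as many samples.

Current: n = 85, width = 6.04
New: n = 340, width ≈ 2.99

Width reduced by factor of 6.04/2.99 = 2.02.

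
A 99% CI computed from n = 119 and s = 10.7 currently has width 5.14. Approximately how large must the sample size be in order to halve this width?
n ≈ 476

CI width ∝ 1/√n
To reduce width by factor 2, need √n to grow by 2 → need 2² = 4 times as many samples.

Current: n = 119, width = 5.14
New: n = 476, width ≈ 2.54

Width reduced by factor of 5.14/2.54 = 2.02.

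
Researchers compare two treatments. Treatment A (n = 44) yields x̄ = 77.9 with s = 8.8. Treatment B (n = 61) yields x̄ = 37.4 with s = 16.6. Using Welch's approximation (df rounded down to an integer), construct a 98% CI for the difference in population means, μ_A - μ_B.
(34.57, 46.43)

Difference: x̄₁ - x̄₂ = 40.50
SE = √(s₁²/n₁ + s₂²/n₂) = √(8.8²/44 + 16.6²/61) = 2.5055
df = 95.61 → 95 (Welch–Satterthwaite, rounded down)
t* = 2.366

CI: 40.50 ± 2.366 · 2.5055 = 40.50 ± 5.93 = (34.57, 46.43)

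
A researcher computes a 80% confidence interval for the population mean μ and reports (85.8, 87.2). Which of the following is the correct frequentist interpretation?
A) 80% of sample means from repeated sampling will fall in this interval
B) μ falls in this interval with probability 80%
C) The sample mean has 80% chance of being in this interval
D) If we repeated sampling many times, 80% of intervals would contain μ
D

A) Wrong — coverage applies to intervals containing μ, not to future x̄ values.
B) Wrong — μ is fixed; the randomness lives in the interval, not in μ.
C) Wrong — x̄ is observed and sits in the interval by construction.
D) Correct — this is the frequentist long-run coverage interpretation.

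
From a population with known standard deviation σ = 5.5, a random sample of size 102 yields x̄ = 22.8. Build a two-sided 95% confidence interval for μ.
(21.73, 23.87)

z-interval (σ known):
z* = 1.960 for 95% confidence

Margin of error = z* · σ/√n = 1.960 · 5.5/√102 = 1.07

CI: (22.8 - 1.07, 22.8 + 1.07) = (21.73, 23.87)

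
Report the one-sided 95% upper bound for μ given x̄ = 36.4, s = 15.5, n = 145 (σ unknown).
μ ≤ 38.53

Upper bound (one-sided):
t* = 1.656 (one-sided for 95%)
Upper bound = x̄ + t* · s/√n = 36.4 + 1.656 · 15.5/√145 = 38.53

We are 95% confident that μ ≤ 38.53.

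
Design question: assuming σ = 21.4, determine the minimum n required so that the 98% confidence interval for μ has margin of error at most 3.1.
n ≥ 258

For margin E ≤ 3.1:
n ≥ (z* · σ / E)²
n ≥ (2.326 · 21.4 / 3.1)²
n ≥ 257.82

Minimum n = 258 (rounding up)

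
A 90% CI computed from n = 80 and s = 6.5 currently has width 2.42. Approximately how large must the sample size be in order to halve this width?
n ≈ 320

CI width ∝ 1/√n
To reduce width by factor 2, need √n to grow by 2 → need 2² = 4 times as many samples.

Current: n = 80, width = 2.42
New: n = 320, width ≈ 1.20

Width reduced by factor of 2.42/1.20 = 2.02.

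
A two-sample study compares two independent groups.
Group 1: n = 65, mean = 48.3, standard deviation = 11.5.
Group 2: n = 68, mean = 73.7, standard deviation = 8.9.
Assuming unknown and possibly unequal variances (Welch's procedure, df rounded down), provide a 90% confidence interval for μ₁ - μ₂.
(-28.37, -22.43)

Difference: x̄₁ - x̄₂ = -25.40
SE = √(s₁²/n₁ + s₂²/n₂) = √(11.5²/65 + 8.9²/68) = 1.7887
df = 120.52 → 120 (Welch–Satterthwaite, rounded down)
t* = 1.658

CI: -25.40 ± 1.658 · 1.7887 = -25.40 ± 2.97 = (-28.37, -22.43)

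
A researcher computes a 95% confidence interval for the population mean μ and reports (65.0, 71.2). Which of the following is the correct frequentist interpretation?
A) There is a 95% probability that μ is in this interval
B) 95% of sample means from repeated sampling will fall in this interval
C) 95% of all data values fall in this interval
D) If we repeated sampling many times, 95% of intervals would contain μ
D

A) Wrong — μ is fixed; the randomness lives in the interval, not in μ.
B) Wrong — coverage applies to intervals containing μ, not to future x̄ values.
C) Wrong — a CI is about the parameter μ, not individual data values.
D) Correct — this is the frequentist long-run coverage interpretation.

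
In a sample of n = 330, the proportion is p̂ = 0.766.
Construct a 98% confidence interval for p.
(0.712, 0.820)

Proportion CI:
SE = √(p̂(1-p̂)/n) = √(0.766 · 0.234 / 330) = 0.02331

z* = 2.326
Margin = z* · SE = 2.326 · 0.02331 = 0.0542

CI: 0.766 ± 0.0542 = (0.712, 0.820)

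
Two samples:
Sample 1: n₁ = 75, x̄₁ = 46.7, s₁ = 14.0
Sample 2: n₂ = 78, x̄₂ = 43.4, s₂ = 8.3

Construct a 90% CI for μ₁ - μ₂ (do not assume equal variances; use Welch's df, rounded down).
(0.20, 6.40)

Difference: x̄₁ - x̄₂ = 3.30
SE = √(s₁²/n₁ + s₂²/n₂) = √(14.0²/75 + 8.3²/78) = 1.8699
df = 119.37 → 119 (Welch–Satterthwaite, rounded down)
t* = 1.658

CI: 3.30 ± 1.658 · 1.8699 = 3.30 ± 3.10 = (0.20, 6.40)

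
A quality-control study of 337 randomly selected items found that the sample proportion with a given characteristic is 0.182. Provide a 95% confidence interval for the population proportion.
(0.141, 0.223)

Proportion CI:
SE = √(p̂(1-p̂)/n) = √(0.182 · 0.818 / 337) = 0.02102

z* = 1.960
Margin = z* · SE = 1.960 · 0.02102 = 0.0412

CI: 0.182 ± 0.0412 = (0.141, 0.223)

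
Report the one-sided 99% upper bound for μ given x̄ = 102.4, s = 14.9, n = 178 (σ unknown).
μ ≤ 105.02

Upper bound (one-sided):
t* = 2.348 (one-sided for 99%)
Upper bound = x̄ + t* · s/√n = 102.4 + 2.348 · 14.9/√178 = 105.02

We are 99% confident that μ ≤ 105.02.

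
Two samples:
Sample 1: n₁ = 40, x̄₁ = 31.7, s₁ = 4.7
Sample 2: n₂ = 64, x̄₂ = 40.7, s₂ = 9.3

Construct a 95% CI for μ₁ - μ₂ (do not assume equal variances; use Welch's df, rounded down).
(-11.74, -6.26)

Difference: x̄₁ - x̄₂ = -9.00
SE = √(s₁²/n₁ + s₂²/n₂) = √(4.7²/40 + 9.3²/64) = 1.3797
df = 98.45 → 98 (Welch–Satterthwaite, rounded down)
t* = 1.984

CI: -9.00 ± 1.984 · 1.3797 = -9.00 ± 2.74 = (-11.74, -6.26)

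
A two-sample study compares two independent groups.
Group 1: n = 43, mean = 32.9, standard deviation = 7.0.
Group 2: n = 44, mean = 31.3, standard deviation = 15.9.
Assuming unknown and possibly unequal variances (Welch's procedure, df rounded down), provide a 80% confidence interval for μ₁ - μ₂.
(-1.80, 5.00)

Difference: x̄₁ - x̄₂ = 1.60
SE = √(s₁²/n₁ + s₂²/n₂) = √(7.0²/43 + 15.9²/44) = 2.6240
df = 59.36 → 59 (Welch–Satterthwaite, rounded down)
t* = 1.296

CI: 1.60 ± 1.296 · 2.6240 = 1.60 ± 3.40 = (-1.80, 5.00)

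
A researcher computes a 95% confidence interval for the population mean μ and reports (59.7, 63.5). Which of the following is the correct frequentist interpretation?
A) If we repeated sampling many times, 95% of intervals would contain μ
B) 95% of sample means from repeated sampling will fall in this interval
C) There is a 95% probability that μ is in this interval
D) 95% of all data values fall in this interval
A

A) Correct — this is the frequentist long-run coverage interpretation.
B) Wrong — coverage applies to intervals containing μ, not to future x̄ values.
C) Wrong — μ is fixed; the randomness lives in the interval, not in μ.
D) Wrong — a CI is about the parameter μ, not individual data values.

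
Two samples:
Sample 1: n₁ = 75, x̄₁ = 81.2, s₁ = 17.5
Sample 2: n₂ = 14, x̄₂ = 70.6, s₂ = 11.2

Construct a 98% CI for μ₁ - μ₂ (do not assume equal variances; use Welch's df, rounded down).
(1.65, 19.55)

Difference: x̄₁ - x̄₂ = 10.60
SE = √(s₁²/n₁ + s₂²/n₂) = √(17.5²/75 + 11.2²/14) = 3.6116
df = 26.58 → 26 (Welch–Satterthwaite, rounded down)
t* = 2.479

CI: 10.60 ± 2.479 · 3.6116 = 10.60 ± 8.95 = (1.65, 19.55)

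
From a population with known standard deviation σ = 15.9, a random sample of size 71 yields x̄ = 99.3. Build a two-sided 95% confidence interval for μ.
(95.60, 103.00)

z-interval (σ known):
z* = 1.960 for 95% confidence

Margin of error = z* · σ/√n = 1.960 · 15.9/√71 = 3.70

CI: (99.3 - 3.70, 99.3 + 3.70) = (95.60, 103.00)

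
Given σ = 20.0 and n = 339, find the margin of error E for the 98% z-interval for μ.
Margin of error = 2.53

Margin of error = z* · σ/√n
= 2.326 · 20.0/√339
= 2.326 · 20.0/18.4120
= 2.53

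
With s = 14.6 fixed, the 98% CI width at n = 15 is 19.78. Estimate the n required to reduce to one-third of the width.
n ≈ 135

CI width ∝ 1/√n
To reduce width by factor 3, need √n to grow by 3 → need 3² = 9 times as many samples.

Current: n = 15, width = 19.78
New: n = 135, width ≈ 5.92

Width reduced by factor of 19.78/5.92 = 3.34.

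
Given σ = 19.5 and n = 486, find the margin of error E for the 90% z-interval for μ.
Margin of error = 1.46

Margin of error = z* · σ/√n
= 1.645 · 19.5/√486
= 1.645 · 19.5/22.0454
= 1.46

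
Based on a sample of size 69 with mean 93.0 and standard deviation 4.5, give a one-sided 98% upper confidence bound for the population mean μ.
μ ≤ 94.13

Upper bound (one-sided):
t* = 2.094 (one-sided for 98%)
Upper bound = x̄ + t* · s/√n = 93.0 + 2.094 · 4.5/√69 = 94.13

We are 98% confident that μ ≤ 94.13.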